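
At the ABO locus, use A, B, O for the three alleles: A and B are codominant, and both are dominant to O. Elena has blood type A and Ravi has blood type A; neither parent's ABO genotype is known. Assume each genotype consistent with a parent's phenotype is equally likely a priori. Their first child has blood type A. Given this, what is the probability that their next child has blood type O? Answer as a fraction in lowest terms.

Possible genotypes: Elena ∈ {AA, AO}; Ravi ∈ {AA, AO}.
Weight each parental genotype pair by prior × P(type-A child):
  AA × AA: posterior weight 4/15; P(next child type O) = 0.
  AA × AO: posterior weight 4/15; P(next child type O) = 0.
  AO × AA: posterior weight 4/15; P(next child type O) = 0.
  AO × AO: posterior weight 1/5; P(next child type O) = 1/4.
Weighted sum = 1/20.

1/20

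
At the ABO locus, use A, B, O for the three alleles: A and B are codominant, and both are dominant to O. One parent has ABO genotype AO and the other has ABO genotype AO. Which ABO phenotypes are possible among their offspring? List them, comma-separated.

O, A

Gametes from AO × AO give offspring ABO genotypes AA, AO, OO, i.e. phenotypes O, A.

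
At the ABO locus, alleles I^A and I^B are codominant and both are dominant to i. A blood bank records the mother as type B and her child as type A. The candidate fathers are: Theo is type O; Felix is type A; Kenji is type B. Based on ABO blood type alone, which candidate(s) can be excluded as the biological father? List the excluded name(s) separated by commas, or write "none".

A candidate is excluded only if no genotype consistent with his phenotype could produce a type A child with a type B mother.
Theo (type O): no genotype consistent with that phenotype can produce a type-A child with a type-B mother.
Kenji (type B): no genotype consistent with that phenotype can produce a type-A child with a type-B mother.

Theo, Kenji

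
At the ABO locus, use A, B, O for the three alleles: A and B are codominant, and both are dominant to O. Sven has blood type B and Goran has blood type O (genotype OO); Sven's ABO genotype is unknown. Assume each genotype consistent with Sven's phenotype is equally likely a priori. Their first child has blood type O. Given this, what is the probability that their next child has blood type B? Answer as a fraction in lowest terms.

1/2

Possible genotypes: Sven ∈ {BB, BO}; Goran ∈ {OO}.
Weight each parental genotype pair by prior × P(type-O child):
  BO × OO: posterior weight 1; P(next child type B) = 1/2.
Weighted sum = 1/2.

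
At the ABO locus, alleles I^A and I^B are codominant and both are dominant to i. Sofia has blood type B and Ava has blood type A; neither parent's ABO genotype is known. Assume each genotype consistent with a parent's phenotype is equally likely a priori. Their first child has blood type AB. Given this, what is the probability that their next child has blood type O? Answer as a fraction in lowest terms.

1/36

Possible genotypes: Sofia ∈ {I^B I^B, I^B i}; Ava ∈ {I^A I^A, I^A i}.
Weight each parental genotype pair by prior × P(type-AB child):
  I^B I^B × I^A I^A: posterior weight 4/9; P(next child type O) = 0.
  I^B I^B × I^A i: posterior weight 2/9; P(next child type O) = 0.
  I^B i × I^A I^A: posterior weight 2/9; P(next child type O) = 0.
  I^B i × I^A i: posterior weight 1/9; P(next child type O) = 1/4.
Weighted sum = 1/36.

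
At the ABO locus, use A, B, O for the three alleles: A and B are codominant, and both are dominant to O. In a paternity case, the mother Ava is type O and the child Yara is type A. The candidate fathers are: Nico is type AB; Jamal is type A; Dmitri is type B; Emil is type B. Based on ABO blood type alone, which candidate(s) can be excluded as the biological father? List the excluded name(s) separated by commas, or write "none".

Dmitri, Emil

A candidate is excluded only if no genotype consistent with his phenotype could produce a type A child with a type O mother.
Dmitri (type B): no genotype consistent with that phenotype can produce a type-A child with a type-O mother.
Emil (type B): no genotype consistent with that phenotype can produce a type-A child with a type-O mother.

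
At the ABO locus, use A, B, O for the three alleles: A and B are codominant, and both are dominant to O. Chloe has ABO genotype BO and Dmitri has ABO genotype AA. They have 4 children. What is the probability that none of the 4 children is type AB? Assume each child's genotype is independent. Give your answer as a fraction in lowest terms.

1/16

ABO cross BO × AA → 1/2 A, 1/2 AB.
So P(type AB) = 1/2 per child.
P(not type AB) = 1/2 for one child; (1/2)^4 = 1/16.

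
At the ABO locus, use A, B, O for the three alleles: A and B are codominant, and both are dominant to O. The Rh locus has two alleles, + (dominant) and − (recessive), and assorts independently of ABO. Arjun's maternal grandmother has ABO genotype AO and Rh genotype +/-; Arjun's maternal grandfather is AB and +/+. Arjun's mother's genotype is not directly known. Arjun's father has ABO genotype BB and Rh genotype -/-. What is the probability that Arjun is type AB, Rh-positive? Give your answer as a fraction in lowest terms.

3/8

Arjun's mother's ABO genotype from AO × AB: 1/4 AA, 1/4 AB, 1/4 AO, 1/4 BO.
Crossing each possibility with the father BB and summing P(type AB): 1/4·1 + 1/4·1/2 + 1/4·1/2 + 1/4·0 = 1/2.
Similarly for Rh via the mother's Rh distribution: P(Rh+) = 3/4.
Independent loci: 1/2 × 3/4 = 3/8.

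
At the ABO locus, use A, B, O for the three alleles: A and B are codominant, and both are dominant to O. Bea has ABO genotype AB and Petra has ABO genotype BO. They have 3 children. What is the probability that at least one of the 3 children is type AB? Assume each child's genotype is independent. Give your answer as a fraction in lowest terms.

37/64

ABO cross AB × BO → 1/4 A, 1/2 B, 1/4 AB.
So P(type AB) = 1/4 per child.
P(none) = (3/4)^3 = 27/64; P(at least one) = 1 − 27/64 = 37/64.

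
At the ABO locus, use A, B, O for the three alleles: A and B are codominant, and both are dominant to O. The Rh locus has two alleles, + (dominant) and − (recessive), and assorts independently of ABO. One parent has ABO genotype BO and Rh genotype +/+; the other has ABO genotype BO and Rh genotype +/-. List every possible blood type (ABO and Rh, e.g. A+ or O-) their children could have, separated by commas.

O+, B+

Gametes from BO × BO give offspring ABO genotypes BB, BO, OO, i.e. phenotypes O, B.
Rh cross +/+ × +/- → phenotypes Rh+.
Combining independently: O+, B+.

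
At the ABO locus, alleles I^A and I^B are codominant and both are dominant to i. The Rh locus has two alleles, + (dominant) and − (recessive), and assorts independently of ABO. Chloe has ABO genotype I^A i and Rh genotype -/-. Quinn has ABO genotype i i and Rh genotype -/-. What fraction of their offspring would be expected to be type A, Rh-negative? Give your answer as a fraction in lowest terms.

ABO cross I^A i × i i → offspring phenotypes: 1/2 O, 1/2 A.
Rh cross -/- × -/- → 1 Rh-.
Independent loci: P(type A, Rh-negative) = 1/2 × 1 = 1/2.

1/2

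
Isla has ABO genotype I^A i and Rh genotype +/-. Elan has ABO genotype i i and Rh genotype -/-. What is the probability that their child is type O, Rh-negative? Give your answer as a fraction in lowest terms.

1/4

ABO cross I^A i × i i → offspring phenotypes: 1/2 O, 1/2 A.
Rh cross +/- × -/- → 1/2 Rh+, 1/2 Rh-.
Independent loci: P(type O, Rh-negative) = 1/2 × 1/2 = 1/4.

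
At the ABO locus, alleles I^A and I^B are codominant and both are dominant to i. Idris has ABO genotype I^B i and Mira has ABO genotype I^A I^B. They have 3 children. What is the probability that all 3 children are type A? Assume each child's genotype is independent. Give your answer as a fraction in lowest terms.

ABO cross I^B i × I^A I^B → 1/4 A, 1/2 B, 1/4 AB.
So P(type A) = 1/4 per child.
All 3 independent: (1/4)^3 = 1/64.

1/64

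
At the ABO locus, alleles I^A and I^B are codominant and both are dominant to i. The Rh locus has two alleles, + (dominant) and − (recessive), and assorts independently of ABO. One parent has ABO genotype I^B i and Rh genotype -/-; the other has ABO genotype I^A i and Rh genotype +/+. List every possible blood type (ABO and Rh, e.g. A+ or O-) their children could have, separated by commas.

O+, A+, B+, AB+

Gametes from I^B i × I^A i give offspring ABO genotypes I^A I^B, I^A i, I^B i, i i, i.e. phenotypes O, A, B, AB.
Rh cross -/- × +/+ → phenotypes Rh+.
Combining independently: O+, A+, B+, AB+.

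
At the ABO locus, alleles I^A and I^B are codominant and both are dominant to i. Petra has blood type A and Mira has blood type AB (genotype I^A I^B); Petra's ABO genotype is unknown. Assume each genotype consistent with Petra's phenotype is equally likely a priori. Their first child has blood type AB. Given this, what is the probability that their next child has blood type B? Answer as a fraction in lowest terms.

1/12

Possible genotypes: Petra ∈ {I^A I^A, I^A i}; Mira ∈ {I^A I^B}.
Weight each parental genotype pair by prior × P(type-AB child):
  I^A I^A × I^A I^B: posterior weight 2/3; P(next child type B) = 0.
  I^A i × I^A I^B: posterior weight 1/3; P(next child type B) = 1/4.
Weighted sum = 1/12.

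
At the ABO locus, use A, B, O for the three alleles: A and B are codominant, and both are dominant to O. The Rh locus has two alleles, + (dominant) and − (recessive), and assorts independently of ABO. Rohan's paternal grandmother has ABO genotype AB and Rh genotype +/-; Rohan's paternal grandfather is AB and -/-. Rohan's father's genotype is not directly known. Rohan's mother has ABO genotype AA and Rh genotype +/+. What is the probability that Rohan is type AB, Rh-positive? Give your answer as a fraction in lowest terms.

1/2

Rohan's father's ABO genotype from AB × AB: 1/4 AA, 1/2 AB, 1/4 BB.
Crossing each possibility with the mother AA and summing P(type AB): 1/4·0 + 1/2·1/2 + 1/4·1 = 1/2.
Similarly for Rh via the father's Rh distribution: P(Rh+) = 1.
Independent loci: 1/2 × 1 = 1/2.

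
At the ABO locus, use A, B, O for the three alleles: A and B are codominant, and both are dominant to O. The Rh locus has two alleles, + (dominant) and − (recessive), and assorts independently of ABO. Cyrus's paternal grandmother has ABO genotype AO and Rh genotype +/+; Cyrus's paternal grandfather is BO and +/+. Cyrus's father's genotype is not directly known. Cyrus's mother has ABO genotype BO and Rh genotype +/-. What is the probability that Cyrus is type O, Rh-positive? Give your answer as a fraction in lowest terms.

Cyrus's father's ABO genotype from AO × BO: 1/4 AB, 1/4 AO, 1/4 BO, 1/4 OO.
Crossing each possibility with the mother BO and summing P(type O): 1/4·0 + 1/4·1/4 + 1/4·1/4 + 1/4·1/2 = 1/4.
Similarly for Rh via the father's Rh distribution: P(Rh+) = 1.
Independent loci: 1/4 × 1 = 1/4.

1/4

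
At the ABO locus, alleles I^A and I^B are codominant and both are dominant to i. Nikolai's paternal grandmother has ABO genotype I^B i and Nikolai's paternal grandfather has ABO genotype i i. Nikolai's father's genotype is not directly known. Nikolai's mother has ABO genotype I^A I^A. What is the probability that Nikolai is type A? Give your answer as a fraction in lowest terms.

3/4

Nikolai's father's ABO genotype from I^B i × i i: 1/2 I^B i, 1/2 i i.
Crossing each possibility with the mother I^A I^A and summing P(type A): 1/2·1/2 + 1/2·1 = 3/4.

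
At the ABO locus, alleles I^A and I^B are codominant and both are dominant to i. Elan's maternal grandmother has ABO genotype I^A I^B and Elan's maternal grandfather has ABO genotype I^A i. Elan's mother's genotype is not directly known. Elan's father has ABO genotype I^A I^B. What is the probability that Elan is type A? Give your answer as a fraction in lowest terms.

3/8

Elan's mother's ABO genotype from I^A I^B × I^A i: 1/4 I^A I^A, 1/4 I^A I^B, 1/4 I^A i, 1/4 I^B i.
Crossing each possibility with the father I^A I^B and summing P(type A): 1/4·1/2 + 1/4·1/4 + 1/4·1/2 + 1/4·1/4 = 3/8.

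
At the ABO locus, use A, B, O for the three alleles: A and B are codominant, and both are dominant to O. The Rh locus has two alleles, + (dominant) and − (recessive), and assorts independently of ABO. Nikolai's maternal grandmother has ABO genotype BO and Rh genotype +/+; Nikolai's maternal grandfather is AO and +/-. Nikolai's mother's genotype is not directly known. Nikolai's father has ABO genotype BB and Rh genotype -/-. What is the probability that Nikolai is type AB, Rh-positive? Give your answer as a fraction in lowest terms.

Nikolai's mother's ABO genotype from BO × AO: 1/4 AB, 1/4 AO, 1/4 BO, 1/4 OO.
Crossing each possibility with the father BB and summing P(type AB): 1/4·1/2 + 1/4·1/2 + 1/4·0 + 1/4·0 = 1/4.
Similarly for Rh via the mother's Rh distribution: P(Rh+) = 3/4.
Independent loci: 1/4 × 3/4 = 3/16.

3/16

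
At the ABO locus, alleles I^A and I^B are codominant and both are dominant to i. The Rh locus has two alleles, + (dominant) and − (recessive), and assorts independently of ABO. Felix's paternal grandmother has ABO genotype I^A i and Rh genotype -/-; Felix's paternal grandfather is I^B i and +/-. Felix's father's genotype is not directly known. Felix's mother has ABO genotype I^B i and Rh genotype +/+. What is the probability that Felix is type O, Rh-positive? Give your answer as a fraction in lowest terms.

Felix's father's ABO genotype from I^A i × I^B i: 1/4 I^A I^B, 1/4 I^A i, 1/4 I^B i, 1/4 i i.
Crossing each possibility with the mother I^B i and summing P(type O): 1/4·0 + 1/4·1/4 + 1/4·1/4 + 1/4·1/2 = 1/4.
Similarly for Rh via the father's Rh distribution: P(Rh+) = 1.
Independent loci: 1/4 × 1 = 1/4.

1/4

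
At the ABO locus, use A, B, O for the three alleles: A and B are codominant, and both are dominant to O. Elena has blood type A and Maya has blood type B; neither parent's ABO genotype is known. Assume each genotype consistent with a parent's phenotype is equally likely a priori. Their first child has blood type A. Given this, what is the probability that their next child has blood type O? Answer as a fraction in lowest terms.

1/12

Possible genotypes: Elena ∈ {AA, AO}; Maya ∈ {BB, BO}.
Weight each parental genotype pair by prior × P(type-A child):
  AA × BO: posterior weight 2/3; P(next child type O) = 0.
  AO × BO: posterior weight 1/3; P(next child type O) = 1/4.
Weighted sum = 1/12.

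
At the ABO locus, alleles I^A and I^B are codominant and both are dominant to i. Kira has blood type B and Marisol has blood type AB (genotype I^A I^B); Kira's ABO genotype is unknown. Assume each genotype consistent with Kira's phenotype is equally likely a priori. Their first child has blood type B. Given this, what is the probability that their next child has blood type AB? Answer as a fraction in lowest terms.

3/8

Possible genotypes: Kira ∈ {I^B I^B, I^B i}; Marisol ∈ {I^A I^B}.
Weight each parental genotype pair by prior × P(type-B child):
  I^B I^B × I^A I^B: posterior weight 1/2; P(next child type AB) = 1/2.
  I^B i × I^A I^B: posterior weight 1/2; P(next child type AB) = 1/4.
Weighted sum = 3/8.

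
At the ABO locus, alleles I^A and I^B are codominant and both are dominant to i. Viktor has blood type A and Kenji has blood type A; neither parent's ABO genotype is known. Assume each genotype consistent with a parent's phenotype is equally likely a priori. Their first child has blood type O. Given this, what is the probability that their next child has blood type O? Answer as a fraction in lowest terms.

1/4

Possible genotypes: Viktor ∈ {I^A I^A, I^A i}; Kenji ∈ {I^A I^A, I^A i}.
Weight each parental genotype pair by prior × P(type-O child):
  I^A i × I^A i: posterior weight 1; P(next child type O) = 1/4.
Weighted sum = 1/4.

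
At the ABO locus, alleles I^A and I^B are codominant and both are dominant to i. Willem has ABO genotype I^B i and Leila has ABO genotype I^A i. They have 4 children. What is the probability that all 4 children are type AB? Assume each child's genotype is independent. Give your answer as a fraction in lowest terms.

1/256

ABO cross I^B i × I^A i → 1/4 O, 1/4 A, 1/4 B, 1/4 AB.
So P(type AB) = 1/4 per child.
All 4 independent: (1/4)^4 = 1/256.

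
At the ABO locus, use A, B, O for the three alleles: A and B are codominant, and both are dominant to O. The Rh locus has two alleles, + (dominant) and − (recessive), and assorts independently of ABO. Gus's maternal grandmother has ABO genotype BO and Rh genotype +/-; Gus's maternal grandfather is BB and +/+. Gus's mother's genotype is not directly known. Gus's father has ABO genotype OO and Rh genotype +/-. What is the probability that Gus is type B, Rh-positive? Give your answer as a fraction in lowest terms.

21/32

Gus's mother's ABO genotype from BO × BB: 1/2 BB, 1/2 BO.
Crossing each possibility with the father OO and summing P(type B): 1/2·1 + 1/2·1/2 = 3/4.
Similarly for Rh via the mother's Rh distribution: P(Rh+) = 7/8.
Independent loci: 3/4 × 7/8 = 21/32.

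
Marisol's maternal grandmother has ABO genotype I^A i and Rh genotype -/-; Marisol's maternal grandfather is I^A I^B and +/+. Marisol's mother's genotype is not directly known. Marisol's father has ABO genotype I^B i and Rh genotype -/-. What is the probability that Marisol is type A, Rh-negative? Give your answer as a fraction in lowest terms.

1/8

Marisol's mother's ABO genotype from I^A i × I^A I^B: 1/4 I^A I^A, 1/4 I^A I^B, 1/4 I^A i, 1/4 I^B i.
Crossing each possibility with the father I^B i and summing P(type A): 1/4·1/2 + 1/4·1/4 + 1/4·1/4 + 1/4·0 = 1/4.
Similarly for Rh via the mother's Rh distribution: P(Rh-) = 1/2.
Independent loci: 1/4 × 1/2 = 1/8.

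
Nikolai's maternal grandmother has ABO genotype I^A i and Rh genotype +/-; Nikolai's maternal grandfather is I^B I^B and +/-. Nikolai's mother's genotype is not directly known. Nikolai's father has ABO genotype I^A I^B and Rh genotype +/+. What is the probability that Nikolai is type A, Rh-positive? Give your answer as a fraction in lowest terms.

1/4

Nikolai's mother's ABO genotype from I^A i × I^B I^B: 1/2 I^A I^B, 1/2 I^B i.
Crossing each possibility with the father I^A I^B and summing P(type A): 1/2·1/4 + 1/2·1/4 = 1/4.
Similarly for Rh via the mother's Rh distribution: P(Rh+) = 1.
Independent loci: 1/4 × 1 = 1/4.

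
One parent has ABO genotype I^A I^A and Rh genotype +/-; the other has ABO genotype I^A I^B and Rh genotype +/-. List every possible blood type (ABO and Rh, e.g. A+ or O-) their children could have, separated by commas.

Gametes from I^A I^A × I^A I^B give offspring ABO genotypes I^A I^A, I^A I^B, i.e. phenotypes A, AB.
Rh cross +/- × +/- → phenotypes Rh+, Rh-.
Combining independently: A+, A-, AB+, AB-.

A+, A-, AB+, AB-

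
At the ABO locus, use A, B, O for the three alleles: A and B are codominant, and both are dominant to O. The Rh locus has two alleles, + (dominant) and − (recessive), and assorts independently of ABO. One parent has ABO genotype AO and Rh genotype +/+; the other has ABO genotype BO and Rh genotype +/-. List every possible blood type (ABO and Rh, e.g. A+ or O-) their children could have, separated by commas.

Gametes from AO × BO give offspring ABO genotypes AB, AO, BO, OO, i.e. phenotypes O, A, B, AB.
Rh cross +/+ × +/- → phenotypes Rh+.
Combining independently: O+, A+, B+, AB+.

O+, A+, B+, AB+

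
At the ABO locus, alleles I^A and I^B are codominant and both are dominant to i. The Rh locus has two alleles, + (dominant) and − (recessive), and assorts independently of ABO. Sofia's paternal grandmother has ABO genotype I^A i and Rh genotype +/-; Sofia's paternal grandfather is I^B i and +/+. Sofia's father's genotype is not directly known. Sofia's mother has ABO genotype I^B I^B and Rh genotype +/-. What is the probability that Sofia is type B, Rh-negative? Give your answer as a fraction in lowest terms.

Sofia's father's ABO genotype from I^A i × I^B i: 1/4 I^A I^B, 1/4 I^A i, 1/4 I^B i, 1/4 i i.
Crossing each possibility with the mother I^B I^B and summing P(type B): 1/4·1/2 + 1/4·1/2 + 1/4·1 + 1/4·1 = 3/4.
Similarly for Rh via the father's Rh distribution: P(Rh-) = 1/8.
Independent loci: 3/4 × 1/8 = 3/32.

3/32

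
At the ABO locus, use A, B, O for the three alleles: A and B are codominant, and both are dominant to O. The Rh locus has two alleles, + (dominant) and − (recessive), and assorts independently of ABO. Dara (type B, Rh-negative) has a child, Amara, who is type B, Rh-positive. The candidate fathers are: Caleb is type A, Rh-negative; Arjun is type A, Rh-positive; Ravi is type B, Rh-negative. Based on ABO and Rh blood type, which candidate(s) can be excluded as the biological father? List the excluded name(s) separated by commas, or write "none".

Caleb, Ravi

A candidate is excluded only if no genotype consistent with his phenotype could produce a type B, Rh-positive child with a type B, Rh-negative mother.
Caleb (type A, Rh-): no genotype consistent with that phenotype can produce a type-B Rh+ child with a type-B mother.
Ravi (type B, Rh-): no genotype consistent with that phenotype can produce a type-B Rh+ child with a type-B mother.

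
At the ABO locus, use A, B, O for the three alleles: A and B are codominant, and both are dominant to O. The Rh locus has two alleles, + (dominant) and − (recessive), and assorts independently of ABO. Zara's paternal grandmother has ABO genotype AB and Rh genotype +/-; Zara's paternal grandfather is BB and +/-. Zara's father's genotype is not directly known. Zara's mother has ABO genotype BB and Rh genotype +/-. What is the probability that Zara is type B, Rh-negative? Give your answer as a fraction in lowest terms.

3/16

Zara's father's ABO genotype from AB × BB: 1/2 AB, 1/2 BB.
Crossing each possibility with the mother BB and summing P(type B): 1/2·1/2 + 1/2·1 = 3/4.
Similarly for Rh via the father's Rh distribution: P(Rh-) = 1/4.
Independent loci: 3/4 × 1/4 = 3/16.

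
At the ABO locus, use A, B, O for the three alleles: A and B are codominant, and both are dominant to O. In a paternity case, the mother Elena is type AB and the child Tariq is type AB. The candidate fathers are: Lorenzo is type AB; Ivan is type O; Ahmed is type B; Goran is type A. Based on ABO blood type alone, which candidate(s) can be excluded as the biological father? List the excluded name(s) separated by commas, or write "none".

A candidate is excluded only if no genotype consistent with his phenotype could produce a type AB child with a type AB mother.
Ivan (type O): no genotype consistent with that phenotype can produce a type-AB child with a type-AB mother.

Ivan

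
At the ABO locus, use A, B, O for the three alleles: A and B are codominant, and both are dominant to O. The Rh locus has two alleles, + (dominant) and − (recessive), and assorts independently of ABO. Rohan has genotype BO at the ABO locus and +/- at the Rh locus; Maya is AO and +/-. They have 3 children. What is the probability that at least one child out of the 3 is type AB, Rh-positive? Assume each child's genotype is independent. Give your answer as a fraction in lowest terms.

1899/4096

ABO cross BO × AO → 1/4 O, 1/4 A, 1/4 B, 1/4 AB.
Rh cross +/- × +/- → 3/4 Rh+, 1/4 Rh-; so P(type AB, Rh-positive) = 1/4 × 3/4 = 3/16 per child.
P(none) = (13/16)^3 = 2197/4096; P(at least one) = 1 − 2197/4096 = 1899/4096.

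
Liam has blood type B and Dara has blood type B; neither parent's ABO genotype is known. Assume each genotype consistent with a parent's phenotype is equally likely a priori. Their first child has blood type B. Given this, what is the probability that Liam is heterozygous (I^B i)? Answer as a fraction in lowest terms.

Possible genotypes: Liam ∈ {I^B I^B, I^B i}; Dara ∈ {I^B I^B, I^B i}.
Weight each parental genotype pair by prior × P(type-B child):
  I^B I^B × I^B I^B: posterior weight 4/15.
  I^B I^B × I^B i: posterior weight 4/15.
  I^B i × I^B I^B: posterior weight 4/15.
  I^B i × I^B i: posterior weight 1/5.
Sum the posterior weight over pairs where Liam is I^B i: 7/15.

7/15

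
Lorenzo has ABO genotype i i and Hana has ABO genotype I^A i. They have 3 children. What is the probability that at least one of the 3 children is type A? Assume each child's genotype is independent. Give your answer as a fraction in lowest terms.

7/8

ABO cross i i × I^A i → 1/2 O, 1/2 A.
So P(type A) = 1/2 per child.
P(none) = (1/2)^3 = 1/8; P(at least one) = 1 − 1/8 = 7/8.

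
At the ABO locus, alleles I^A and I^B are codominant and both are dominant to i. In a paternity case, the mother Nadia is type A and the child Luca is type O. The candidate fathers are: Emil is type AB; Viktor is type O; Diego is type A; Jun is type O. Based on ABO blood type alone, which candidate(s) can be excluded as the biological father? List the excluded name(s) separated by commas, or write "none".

Emil

A candidate is excluded only if no genotype consistent with his phenotype could produce a type O child with a type A mother.
Emil (type AB): no genotype consistent with that phenotype can produce a type-O child with a type-A mother.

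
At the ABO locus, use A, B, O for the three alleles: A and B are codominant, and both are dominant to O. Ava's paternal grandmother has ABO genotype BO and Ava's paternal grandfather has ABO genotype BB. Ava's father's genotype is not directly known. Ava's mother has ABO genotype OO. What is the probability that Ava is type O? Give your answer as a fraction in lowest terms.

Ava's father's ABO genotype from BO × BB: 1/2 BB, 1/2 BO.
Crossing each possibility with the mother OO and summing P(type O): 1/2·0 + 1/2·1/2 = 1/4.

1/4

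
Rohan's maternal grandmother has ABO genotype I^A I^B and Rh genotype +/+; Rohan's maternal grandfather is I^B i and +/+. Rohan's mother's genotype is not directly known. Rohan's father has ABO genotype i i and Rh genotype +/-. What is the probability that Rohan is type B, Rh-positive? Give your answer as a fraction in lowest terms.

1/2

Rohan's mother's ABO genotype from I^A I^B × I^B i: 1/4 I^A I^B, 1/4 I^A i, 1/4 I^B I^B, 1/4 I^B i.
Crossing each possibility with the father i i and summing P(type B): 1/4·1/2 + 1/4·0 + 1/4·1 + 1/4·1/2 = 1/2.
Similarly for Rh via the mother's Rh distribution: P(Rh+) = 1.
Independent loci: 1/2 × 1 = 1/2.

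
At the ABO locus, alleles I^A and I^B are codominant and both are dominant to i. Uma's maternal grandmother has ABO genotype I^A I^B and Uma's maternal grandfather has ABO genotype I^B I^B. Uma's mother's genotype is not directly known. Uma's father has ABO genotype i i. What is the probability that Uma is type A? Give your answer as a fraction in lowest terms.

Uma's mother's ABO genotype from I^A I^B × I^B I^B: 1/2 I^A I^B, 1/2 I^B I^B.
Crossing each possibility with the father i i and summing P(type A): 1/2·1/2 + 1/2·0 = 1/4.

1/4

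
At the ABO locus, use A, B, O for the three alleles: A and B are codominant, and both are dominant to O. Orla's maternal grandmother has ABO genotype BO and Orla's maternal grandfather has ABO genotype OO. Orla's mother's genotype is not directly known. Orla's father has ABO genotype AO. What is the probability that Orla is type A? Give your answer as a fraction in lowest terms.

Orla's mother's ABO genotype from BO × OO: 1/2 BO, 1/2 OO.
Crossing each possibility with the father AO and summing P(type A): 1/2·1/4 + 1/2·1/2 = 3/8.

3/8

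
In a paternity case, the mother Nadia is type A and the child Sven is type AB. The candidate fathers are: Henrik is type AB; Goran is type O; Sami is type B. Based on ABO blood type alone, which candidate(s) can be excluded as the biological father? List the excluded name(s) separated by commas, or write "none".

Goran

A candidate is excluded only if no genotype consistent with his phenotype could produce a type AB child with a type A mother.
Goran (type O): no genotype consistent with that phenotype can produce a type-AB child with a type-A mother.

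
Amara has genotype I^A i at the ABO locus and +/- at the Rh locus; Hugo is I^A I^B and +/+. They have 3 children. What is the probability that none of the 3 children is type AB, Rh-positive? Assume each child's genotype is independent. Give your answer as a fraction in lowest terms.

ABO cross I^A i × I^A I^B → 1/2 A, 1/4 B, 1/4 AB.
Rh cross +/- × +/+ → 1 Rh+; so P(type AB, Rh-positive) = 1/4 × 1 = 1/4 per child.
P(not type AB, Rh-positive) = 3/4 for one child; (3/4)^3 = 27/64.

27/64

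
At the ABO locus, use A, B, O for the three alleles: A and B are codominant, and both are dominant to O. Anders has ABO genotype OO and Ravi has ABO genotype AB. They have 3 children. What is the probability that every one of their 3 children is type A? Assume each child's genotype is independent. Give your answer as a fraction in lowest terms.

1/8

ABO cross OO × AB → 1/2 A, 1/2 B.
So P(type A) = 1/2 per child.
All 3 independent: (1/2)^3 = 1/8.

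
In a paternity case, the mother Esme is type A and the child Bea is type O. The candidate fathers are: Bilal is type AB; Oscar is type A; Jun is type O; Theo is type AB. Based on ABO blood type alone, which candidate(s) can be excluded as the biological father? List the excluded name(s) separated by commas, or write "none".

Bilal, Theo

A candidate is excluded only if no genotype consistent with his phenotype could produce a type O child with a type A mother.
Bilal (type AB): no genotype consistent with that phenotype can produce a type-O child with a type-A mother.
Theo (type AB): no genotype consistent with that phenotype can produce a type-O child with a type-A mother.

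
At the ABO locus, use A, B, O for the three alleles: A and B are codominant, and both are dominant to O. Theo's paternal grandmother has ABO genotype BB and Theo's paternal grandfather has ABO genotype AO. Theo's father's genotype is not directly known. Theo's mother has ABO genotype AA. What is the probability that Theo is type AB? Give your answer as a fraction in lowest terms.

1/2

Theo's father's ABO genotype from BB × AO: 1/2 AB, 1/2 BO.
Crossing each possibility with the mother AA and summing P(type AB): 1/2·1/2 + 1/2·1/2 = 1/2.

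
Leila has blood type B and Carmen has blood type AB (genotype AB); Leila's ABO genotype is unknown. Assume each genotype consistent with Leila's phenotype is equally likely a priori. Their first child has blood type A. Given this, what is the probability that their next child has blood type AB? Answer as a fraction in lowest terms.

1/4

Possible genotypes: Leila ∈ {BB, BO}; Carmen ∈ {AB}.
Weight each parental genotype pair by prior × P(type-A child):
  BO × AB: posterior weight 1; P(next child type AB) = 1/4.
Weighted sum = 1/4.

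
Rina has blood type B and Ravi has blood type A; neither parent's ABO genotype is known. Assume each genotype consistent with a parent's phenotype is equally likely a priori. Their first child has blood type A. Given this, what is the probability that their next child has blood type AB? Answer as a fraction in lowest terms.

5/12

Possible genotypes: Rina ∈ {I^B I^B, I^B i}; Ravi ∈ {I^A I^A, I^A i}.
Weight each parental genotype pair by prior × P(type-A child):
  I^B i × I^A I^A: posterior weight 2/3; P(next child type AB) = 1/2.
  I^B i × I^A i: posterior weight 1/3; P(next child type AB) = 1/4.
Weighted sum = 5/12.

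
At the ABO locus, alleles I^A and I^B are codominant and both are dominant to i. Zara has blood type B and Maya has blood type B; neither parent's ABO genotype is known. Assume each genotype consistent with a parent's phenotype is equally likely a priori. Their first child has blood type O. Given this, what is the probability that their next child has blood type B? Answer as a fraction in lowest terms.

Possible genotypes: Zara ∈ {I^B I^B, I^B i}; Maya ∈ {I^B I^B, I^B i}.
Weight each parental genotype pair by prior × P(type-O child):
  I^B i × I^B i: posterior weight 1; P(next child type B) = 3/4.
Weighted sum = 3/4.

3/4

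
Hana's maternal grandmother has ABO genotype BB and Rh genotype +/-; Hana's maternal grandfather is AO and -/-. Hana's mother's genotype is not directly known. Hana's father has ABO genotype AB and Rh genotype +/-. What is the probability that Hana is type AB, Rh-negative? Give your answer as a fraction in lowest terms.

Hana's mother's ABO genotype from BB × AO: 1/2 AB, 1/2 BO.
Crossing each possibility with the father AB and summing P(type AB): 1/2·1/2 + 1/2·1/4 = 3/8.
Similarly for Rh via the mother's Rh distribution: P(Rh-) = 3/8.
Independent loci: 3/8 × 3/8 = 9/64.

9/64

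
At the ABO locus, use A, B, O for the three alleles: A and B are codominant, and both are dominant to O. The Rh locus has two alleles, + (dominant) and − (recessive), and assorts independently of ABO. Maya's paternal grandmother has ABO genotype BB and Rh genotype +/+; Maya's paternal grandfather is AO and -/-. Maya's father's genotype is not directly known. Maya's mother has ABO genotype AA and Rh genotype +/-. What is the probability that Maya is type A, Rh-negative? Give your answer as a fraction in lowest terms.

1/8

Maya's father's ABO genotype from BB × AO: 1/2 AB, 1/2 BO.
Crossing each possibility with the mother AA and summing P(type A): 1/2·1/2 + 1/2·1/2 = 1/2.
Similarly for Rh via the father's Rh distribution: P(Rh-) = 1/4.
Independent loci: 1/2 × 1/4 = 1/8.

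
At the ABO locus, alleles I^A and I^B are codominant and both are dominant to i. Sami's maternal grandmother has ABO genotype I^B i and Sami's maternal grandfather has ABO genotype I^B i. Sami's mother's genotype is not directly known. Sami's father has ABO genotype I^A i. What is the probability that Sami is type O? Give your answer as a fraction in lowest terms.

Sami's mother's ABO genotype from I^B i × I^B i: 1/4 I^B I^B, 1/2 I^B i, 1/4 i i.
Crossing each possibility with the father I^A i and summing P(type O): 1/4·0 + 1/2·1/4 + 1/4·1/2 = 1/4.

1/4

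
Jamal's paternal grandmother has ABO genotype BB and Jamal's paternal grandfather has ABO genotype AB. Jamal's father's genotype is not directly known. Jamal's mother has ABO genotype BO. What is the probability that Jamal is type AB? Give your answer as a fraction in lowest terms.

1/8

Jamal's father's ABO genotype from BB × AB: 1/2 AB, 1/2 BB.
Crossing each possibility with the mother BO and summing P(type AB): 1/2·1/4 + 1/2·0 = 1/8.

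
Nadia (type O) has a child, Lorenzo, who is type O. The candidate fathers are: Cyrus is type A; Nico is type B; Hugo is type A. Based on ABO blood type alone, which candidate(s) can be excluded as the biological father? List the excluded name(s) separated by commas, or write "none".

none

A candidate is excluded only if no genotype consistent with his phenotype could produce a type O child with a type O mother.
Every candidate has at least one consistent genotype combination, so none can be excluded.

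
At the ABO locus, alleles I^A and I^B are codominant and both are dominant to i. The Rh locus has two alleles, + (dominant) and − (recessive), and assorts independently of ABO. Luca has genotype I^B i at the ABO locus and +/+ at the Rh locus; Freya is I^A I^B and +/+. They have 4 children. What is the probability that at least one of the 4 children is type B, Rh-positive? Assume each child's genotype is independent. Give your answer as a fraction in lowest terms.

ABO cross I^B i × I^A I^B → 1/4 A, 1/2 B, 1/4 AB.
Rh cross +/+ × +/+ → 1 Rh+; so P(type B, Rh-positive) = 1/2 × 1 = 1/2 per child.
P(none) = (1/2)^4 = 1/16; P(at least one) = 1 − 1/16 = 15/16.

15/16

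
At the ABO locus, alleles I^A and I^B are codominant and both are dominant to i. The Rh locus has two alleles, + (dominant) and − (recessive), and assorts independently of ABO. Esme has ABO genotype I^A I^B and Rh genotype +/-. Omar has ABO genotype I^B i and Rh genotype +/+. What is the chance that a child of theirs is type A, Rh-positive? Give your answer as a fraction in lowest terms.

ABO cross I^A I^B × I^B i → offspring phenotypes: 1/4 A, 1/2 B, 1/4 AB.
Rh cross +/- × +/+ → 1 Rh+.
Independent loci: P(type A, Rh-positive) = 1/4 × 1 = 1/4.

1/4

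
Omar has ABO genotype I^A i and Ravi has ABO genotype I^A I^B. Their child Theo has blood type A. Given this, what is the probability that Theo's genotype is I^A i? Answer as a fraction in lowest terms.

Cross I^A i × I^A I^B → 1/4 I^A I^A, 1/4 I^A I^B, 1/4 I^A i, 1/4 I^B i.
Type-A genotypes among offspring: I^A I^A (1/4), I^A i (1/4); total 1/2.
P(I^A i | type A) = (1/4) / (1/2) = 1/2.

1/2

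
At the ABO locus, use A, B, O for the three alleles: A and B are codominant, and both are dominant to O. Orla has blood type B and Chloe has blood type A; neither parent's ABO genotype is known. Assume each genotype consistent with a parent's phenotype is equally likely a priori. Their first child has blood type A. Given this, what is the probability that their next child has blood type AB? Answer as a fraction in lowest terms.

Possible genotypes: Orla ∈ {BB, BO}; Chloe ∈ {AA, AO}.
Weight each parental genotype pair by prior × P(type-A child):
  BO × AA: posterior weight 2/3; P(next child type AB) = 1/2.
  BO × AO: posterior weight 1/3; P(next child type AB) = 1/4.
Weighted sum = 5/12.

5/12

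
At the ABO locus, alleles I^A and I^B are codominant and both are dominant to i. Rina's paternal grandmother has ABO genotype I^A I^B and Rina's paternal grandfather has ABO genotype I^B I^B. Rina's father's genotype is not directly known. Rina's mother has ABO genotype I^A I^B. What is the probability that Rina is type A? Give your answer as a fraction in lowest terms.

1/8

Rina's father's ABO genotype from I^A I^B × I^B I^B: 1/2 I^A I^B, 1/2 I^B I^B.
Crossing each possibility with the mother I^A I^B and summing P(type A): 1/2·1/4 + 1/2·0 = 1/8.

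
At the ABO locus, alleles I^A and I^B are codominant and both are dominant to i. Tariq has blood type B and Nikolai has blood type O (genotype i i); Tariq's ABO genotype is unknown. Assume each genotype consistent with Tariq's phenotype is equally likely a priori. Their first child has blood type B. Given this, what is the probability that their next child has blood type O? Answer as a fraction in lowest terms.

Possible genotypes: Tariq ∈ {I^B I^B, I^B i}; Nikolai ∈ {i i}.
Weight each parental genotype pair by prior × P(type-B child):
  I^B I^B × i i: posterior weight 2/3; P(next child type O) = 0.
  I^B i × i i: posterior weight 1/3; P(next child type O) = 1/2.
Weighted sum = 1/6.

1/6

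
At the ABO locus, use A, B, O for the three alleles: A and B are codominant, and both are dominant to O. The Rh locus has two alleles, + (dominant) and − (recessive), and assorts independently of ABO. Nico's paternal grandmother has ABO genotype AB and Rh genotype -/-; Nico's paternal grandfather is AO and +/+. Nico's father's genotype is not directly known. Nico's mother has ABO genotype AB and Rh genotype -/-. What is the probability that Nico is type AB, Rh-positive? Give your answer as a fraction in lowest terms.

Nico's father's ABO genotype from AB × AO: 1/4 AA, 1/4 AB, 1/4 AO, 1/4 BO.
Crossing each possibility with the mother AB and summing P(type AB): 1/4·1/2 + 1/4·1/2 + 1/4·1/4 + 1/4·1/4 = 3/8.
Similarly for Rh via the father's Rh distribution: P(Rh+) = 1/2.
Independent loci: 3/8 × 1/2 = 3/16.

3/16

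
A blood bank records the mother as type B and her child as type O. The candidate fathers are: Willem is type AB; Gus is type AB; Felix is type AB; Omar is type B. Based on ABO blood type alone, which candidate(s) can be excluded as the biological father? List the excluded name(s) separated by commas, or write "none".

A candidate is excluded only if no genotype consistent with his phenotype could produce a type O child with a type B mother.
Willem (type AB): no genotype consistent with that phenotype can produce a type-O child with a type-B mother.
Gus (type AB): no genotype consistent with that phenotype can produce a type-O child with a type-B mother.
Felix (type AB): no genotype consistent with that phenotype can produce a type-O child with a type-B mother.

Willem, Gus, Felix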